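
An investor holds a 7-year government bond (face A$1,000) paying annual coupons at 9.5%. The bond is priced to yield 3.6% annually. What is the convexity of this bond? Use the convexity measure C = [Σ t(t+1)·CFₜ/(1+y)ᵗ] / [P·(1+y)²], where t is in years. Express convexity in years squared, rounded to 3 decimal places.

With y = 0.036:
  t   CF        PV=CF/(1+0.036)^t    t·PV        t(t+1)·PV
  1        95.00        91.6988        91.6988         183.3977
  2        95.00        88.5124       177.0248         531.0744
  3        95.00        85.4367       256.3100       1,025.2401
  4        95.00        82.4678       329.8713       1,649.3567
  5        95.00        79.6022       398.0108       2,388.0647
  6        95.00        76.8361       461.0163       3,227.1144
  7     1,095.00       854.8616     5,984.0315      47,872.2520
  Σ                  1,359.4156     7,697.9636      56,876.4999
P = 1,359.4156.
Convexity = Σ t(t+1)·PV / [P·(1+y)²] = 56,876.4999 / (1,359.4156 × 1.073296) = 38.98173.

38.982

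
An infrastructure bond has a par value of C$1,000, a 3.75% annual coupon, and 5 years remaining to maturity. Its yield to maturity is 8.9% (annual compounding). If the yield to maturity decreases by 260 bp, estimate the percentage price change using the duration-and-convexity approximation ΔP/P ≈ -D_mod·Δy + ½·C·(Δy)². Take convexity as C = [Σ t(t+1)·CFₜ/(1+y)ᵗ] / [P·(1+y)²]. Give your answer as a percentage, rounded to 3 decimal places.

With y = 0.089:
  t   CF        PV=CF/(1+0.089)^t    t·PV        t(t+1)·PV
  1        37.50        34.4353        34.4353          68.8705
  2        37.50        31.6210        63.2420         189.7260
  3        37.50        29.0367        87.1102         348.4407
  4        37.50        26.6637       106.6546         533.2732
  5     1,037.50       677.4055     3,387.0274      20,322.1644
  Σ                    799.1621     3,678.4695      21,462.4748
P = 799.1621; D_Mac = 4.60291 yrs; D_mod = 4.22673 yrs; C = 22.64588.
Duration effect: -4.22673 × (-0.026) = +0.109895
Convexity effect: 0.5 × 22.64588 × (-0.026)² = +0.0076543
ΔP/P ≈ +0.109895 + 0.0076543 = +0.117549 = +11.7549%.

+11.755%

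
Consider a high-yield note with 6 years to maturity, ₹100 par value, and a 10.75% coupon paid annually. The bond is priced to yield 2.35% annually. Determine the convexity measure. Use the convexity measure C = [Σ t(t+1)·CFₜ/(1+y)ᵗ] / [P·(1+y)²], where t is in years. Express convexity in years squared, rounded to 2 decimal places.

With y = 0.0235:
  t   CF        PV=CF/(1+0.0235)^t    t·PV        t(t+1)·PV
  1        10.75        10.5032        10.5032          21.0064
  2        10.75        10.2620        20.5240          61.5721
  3        10.75        10.0264        30.0792         120.3168
  4        10.75         9.7962        39.1847         195.9237
  5        10.75         9.5713        47.8563         287.1379
  6       110.75        96.3422       578.0533       4,046.3733
  Σ                    146.5013       726.2008       4,732.3301
P = 146.5013.
Convexity = Σ t(t+1)·PV / [P·(1+y)²] = 4,732.3301 / (146.5013 × 1.047552) = 30.83600.

30.84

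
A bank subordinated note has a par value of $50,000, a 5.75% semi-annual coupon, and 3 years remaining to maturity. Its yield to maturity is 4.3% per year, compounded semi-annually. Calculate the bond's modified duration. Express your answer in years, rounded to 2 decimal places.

Periodic yield y = 0.0215. First find Macaulay duration:
  t   CF        PV=CF/(1+0.0215)^t    t·PV
  1     1,437.50     1,407.2442     1,407.2442
  2     1,437.50     1,377.6253     2,755.2506
  3     1,437.50     1,348.6298     4,045.8893
  4     1,437.50     1,320.2445     5,280.9780
  5     1,437.50     1,292.4567     6,462.2834
  6    51,437.50    45,274.0793   271,644.4755
  Σ                 52,020.2798   291,596.1211
P = 52,020.2798; Macaulay duration = 291,596.1211 / 52,020.2798 = 5.60543 half-year periods = 2.80272 years.
Modified duration = D_Mac / (1 + y) = 2.80272 / 1.0215 = 2.74373 years.

2.74 years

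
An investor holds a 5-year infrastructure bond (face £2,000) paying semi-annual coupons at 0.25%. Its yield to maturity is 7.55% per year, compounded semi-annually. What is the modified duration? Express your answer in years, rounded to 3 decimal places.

4.784 years

Periodic yield y = 0.03775. First find Macaulay duration:
  t   CF        PV=CF/(1+0.03775)^t    t·PV
  1         2.50         2.4091         2.4091
  2         2.50         2.3214         4.6428
  3         2.50         2.2370         6.7109
  4         2.50         2.1556         8.6224
  5         2.50         2.0772        10.3860
  6         2.50         2.0016        12.0098
  7         2.50         1.9288        13.5017
  8         2.50         1.8587        14.8692
  9         2.50         1.7910        16.1194
  10    2,002.50     1,382.4362    13,824.3622
  Σ                  1,401.2166    13,913.6335
P = 1,401.2166; Macaulay duration = 13,913.6335 / 1,401.2166 = 9.92968 half-year periods = 4.96484 years.
Modified duration = D_Mac / (1 + y) = 4.96484 / 1.03775 = 4.78424 years.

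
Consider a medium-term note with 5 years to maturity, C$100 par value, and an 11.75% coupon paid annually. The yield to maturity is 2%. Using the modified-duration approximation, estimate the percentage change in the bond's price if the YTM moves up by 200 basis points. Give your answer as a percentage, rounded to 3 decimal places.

-8.286%

Periodic yield y = 0.02. Modified duration first:
  t   CF        PV=CF/(1+0.02)^t    t·PV
  1        11.75        11.5196        11.5196
  2        11.75        11.2937        22.5875
  3        11.75        11.0723        33.2169
  4        11.75        10.8552        43.4207
  5       111.75       101.2154       506.0771
  Σ                    145.9562       616.8218
P = 145.9562; D_Mac = 4.22607 yrs; D_mod = 4.22607/(1+0.02) = 4.14321 yrs.
ΔP/P ≈ -D_mod · Δy = -4.14321 × (+0.02) = -0.082864 = -8.2864%.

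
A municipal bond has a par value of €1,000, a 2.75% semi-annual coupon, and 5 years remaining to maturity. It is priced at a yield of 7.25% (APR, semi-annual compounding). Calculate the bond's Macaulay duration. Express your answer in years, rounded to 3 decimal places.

4.665 years

Periodic yield y = 0.03625. Discount each cash flow and weight by its period:
  t   CF        PV=CF/(1+0.03625)^t    t·PV
  1        13.75        13.2690        13.2690
  2        13.75        12.8048        25.6096
  3        13.75        12.3569        37.0707
  4        13.75        11.9246        47.6985
  5        13.75        11.5075        57.5374
  6        13.75        11.1049        66.6295
  7        13.75        10.7164        75.0151
  8        13.75        10.3416        82.7325
  9        13.75         9.9798        89.8182
  10    1,013.75       710.0443     7,100.4428
  Σ                    814.0498     7,595.8233
Price P = Σ PV = 814.0498.
Macaulay duration = Σ(t·PV) / P = 7,595.8233 / 814.0498 = 9.33091 half-year periods.
In years: 9.33091 / 2 = 4.66545 years.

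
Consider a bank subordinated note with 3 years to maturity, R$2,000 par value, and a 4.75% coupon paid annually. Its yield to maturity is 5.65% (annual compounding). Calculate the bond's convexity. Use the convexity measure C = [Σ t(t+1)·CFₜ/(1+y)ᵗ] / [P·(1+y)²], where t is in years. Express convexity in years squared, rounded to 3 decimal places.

10.104

With y = 0.0565:
  t   CF        PV=CF/(1+0.0565)^t    t·PV        t(t+1)·PV
  1        95.00        89.9195        89.9195         179.8391
  2        95.00        85.1108       170.2216         510.6647
  3     2,095.00     1,776.5422     5,329.6265      21,318.5062
  Σ                  1,951.5725     5,589.7677      22,009.0100
P = 1,951.5725.
Convexity = Σ t(t+1)·PV / [P·(1+y)²] = 22,009.0100 / (1,951.5725 × 1.116192) = 10.10362.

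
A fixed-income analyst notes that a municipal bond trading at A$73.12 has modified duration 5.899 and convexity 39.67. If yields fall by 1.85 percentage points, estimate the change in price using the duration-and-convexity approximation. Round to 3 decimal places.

Duration effect: -D_mod·Δy = -5.899 × (-0.0185) = +0.1091315
Convexity effect: ½·C·(Δy)² = 0.5 × 39.67 × (-0.0185)² = +0.00678852875
ΔP/P ≈ +0.1091315 + 0.00678852875 = +0.11592002875
ΔP ≈ 73.12 × (+0.11592002875) = +8.4760725022.

+A$8.476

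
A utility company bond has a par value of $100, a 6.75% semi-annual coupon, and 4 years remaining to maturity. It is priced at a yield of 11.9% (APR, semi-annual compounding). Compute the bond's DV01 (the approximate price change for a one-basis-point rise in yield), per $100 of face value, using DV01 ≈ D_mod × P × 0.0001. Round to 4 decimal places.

$0.0279

Periodic yield y = 0.0595.
  t   CF        PV=CF/(1+0.0595)^t    t·PV
  1        3.375         3.1855         3.1855
  2        3.375         3.0066         6.0131
  3        3.375         2.8377         8.5132
  4        3.375         2.6784        10.7135
  5        3.375         2.5280        12.6398
  6        3.375         2.3860        14.3159
  7        3.375         2.2520        15.7640
  8      103.375        65.1040       520.8322
  Σ                     83.9781       591.9771
P = 83.9781; D_Mac = 7.04918 half-year periods = 3.52459 yrs; D_mod = 3.32666 yrs.
DV01 ≈ 3.32666 × 83.9781 × 0.0001 = 0.027937.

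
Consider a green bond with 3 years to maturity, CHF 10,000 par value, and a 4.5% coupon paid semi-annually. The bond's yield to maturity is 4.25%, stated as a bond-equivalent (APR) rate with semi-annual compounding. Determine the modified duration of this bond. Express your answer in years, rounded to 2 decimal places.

Periodic yield y = 0.02125. First find Macaulay duration:
  t   CF        PV=CF/(1+0.02125)^t    t·PV
  1       225.00       220.3182       220.3182
  2       225.00       215.7339       431.4678
  3       225.00       211.2449       633.7348
  4       225.00       206.8494       827.3976
  5       225.00       202.5453     1,012.7265
  6    10,225.00     9,013.0317    54,078.1903
  Σ                 10,069.7235    57,203.8352
P = 10,069.7235; Macaulay duration = 57,203.8352 / 10,069.7235 = 5.68078 half-year periods = 2.84039 years.
Modified duration = D_Mac / (1 + y) = 2.84039 / 1.02125 = 2.78129 years.

2.78 years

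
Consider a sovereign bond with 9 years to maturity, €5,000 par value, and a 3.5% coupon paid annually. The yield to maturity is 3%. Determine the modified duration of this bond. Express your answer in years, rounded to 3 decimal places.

7.669 years

Periodic yield y = 0.03. First find Macaulay duration:
  t   CF        PV=CF/(1+0.03)^t    t·PV
  1       175.00       169.9029       169.9029
  2       175.00       164.9543       329.9086
  3       175.00       160.1498       480.4494
  4       175.00       155.4852       621.9409
  5       175.00       150.9565       754.7827
  6       175.00       146.5597       879.3585
  7       175.00       142.2910       996.0371
  8       175.00       138.1466     1,105.1729
  9     5,175.00     3,966.2066    35,695.8593
  Σ                  5,194.6527    41,033.4123
P = 5,194.6527; Macaulay duration = 41,033.4123 / 5,194.6527 = 7.89916 years.
Modified duration = D_Mac / (1 + y) = 7.89916 / 1.03 = 7.66909 years.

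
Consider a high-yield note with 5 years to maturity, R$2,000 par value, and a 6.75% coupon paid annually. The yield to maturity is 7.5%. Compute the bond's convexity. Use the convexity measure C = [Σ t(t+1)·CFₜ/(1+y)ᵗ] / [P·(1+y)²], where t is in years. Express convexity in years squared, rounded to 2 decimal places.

21.82

With y = 0.075:
  t   CF        PV=CF/(1+0.075)^t    t·PV        t(t+1)·PV
  1       135.00       125.5814       125.5814         251.1628
  2       135.00       116.8199       233.6398         700.9194
  3       135.00       108.6697       326.0090       1,304.0361
  4       135.00       101.0881       404.3523       2,021.7614
  5     2,135.00     1,487.1527     7,435.7634      44,614.5804
  Σ                  1,939.3117     8,525.3459      48,892.4602
P = 1,939.3117.
Convexity = Σ t(t+1)·PV / [P·(1+y)²] = 48,892.4602 / (1,939.3117 × 1.155625) = 21.81611.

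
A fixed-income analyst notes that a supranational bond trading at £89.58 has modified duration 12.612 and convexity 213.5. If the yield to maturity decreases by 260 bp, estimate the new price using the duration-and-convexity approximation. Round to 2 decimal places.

£125.42

Duration effect: -D_mod·Δy = -12.612 × (-0.026) = +0.327912
Convexity effect: ½·C·(Δy)² = 0.5 × 213.5 × (-0.026)² = +0.0721630
ΔP/P ≈ +0.327912 + 0.0721630 = +0.400075
New price ≈ 89.58 × (1 + 0.400075) = 125.4187185.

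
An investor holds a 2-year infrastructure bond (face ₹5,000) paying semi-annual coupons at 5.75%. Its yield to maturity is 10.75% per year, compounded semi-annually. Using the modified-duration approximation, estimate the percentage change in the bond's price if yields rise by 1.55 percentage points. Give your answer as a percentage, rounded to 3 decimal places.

-2.814%

Periodic yield y = 0.05375. Modified duration first:
  t   CF        PV=CF/(1+0.05375)^t    t·PV
  1       143.75       136.4176       136.4176
  2       143.75       129.4591       258.9183
  3       143.75       122.8556       368.5669
  4     5,143.75     4,171.8578    16,687.4314
  Σ                  4,560.5902    17,451.3341
P = 4,560.5902; D_Mac = 3.82655 half-year periods = 1.91328 yrs; D_mod = 1.91328/(1+0.05375) = 1.81568 yrs.
ΔP/P ≈ -D_mod · Δy = -1.81568 × (+0.0155) = -0.028143 = -2.8143%.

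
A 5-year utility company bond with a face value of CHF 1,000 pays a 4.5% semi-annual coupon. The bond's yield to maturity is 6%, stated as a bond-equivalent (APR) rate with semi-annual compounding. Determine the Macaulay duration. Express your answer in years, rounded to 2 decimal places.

4.51 years

Periodic yield y = 0.03. Discount each cash flow and weight by its period:
  t   CF        PV=CF/(1+0.03)^t    t·PV
  1        22.50        21.8447        21.8447
  2        22.50        21.2084        42.4168
  3        22.50        20.5907        61.7721
  4        22.50        19.9910        79.9638
  5        22.50        19.4087        97.0435
  6        22.50        18.8434       113.0604
  7        22.50        18.2946       128.0619
  8        22.50        17.7617       142.0937
  9        22.50        17.2444       155.1994
  10    1,022.50       760.8360     7,608.3603
  Σ                    936.0235     8,449.8165
Price P = Σ PV = 936.0235.
Macaulay duration = Σ(t·PV) / P = 8,449.8165 / 936.0235 = 9.02736 half-year periods.
In years: 9.02736 / 2 = 4.51368 years.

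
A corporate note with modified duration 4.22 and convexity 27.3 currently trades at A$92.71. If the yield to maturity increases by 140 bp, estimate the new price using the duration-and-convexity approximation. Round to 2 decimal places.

A$87.48

Duration effect: -D_mod·Δy = -4.22 × (+0.014) = -0.059080
Convexity effect: ½·C·(Δy)² = 0.5 × 27.3 × (0.014)² = +0.0026754
ΔP/P ≈ -0.059080 + 0.0026754 = -0.0564046
New price ≈ 92.71 × (1 - 0.0564046) = 87.480729534.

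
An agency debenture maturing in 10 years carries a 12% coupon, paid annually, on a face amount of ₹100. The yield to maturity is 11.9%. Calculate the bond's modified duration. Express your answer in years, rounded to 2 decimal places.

Periodic yield y = 0.119. First find Macaulay duration:
  t   CF        PV=CF/(1+0.119)^t    t·PV
  1        12.00        10.7239        10.7239
  2        12.00         9.5834        19.1669
  3        12.00         8.5643        25.6928
  4        12.00         7.6535        30.6141
  5        12.00         6.8396        34.1980
  6        12.00         6.1122        36.6735
  7        12.00         5.4622        38.2357
  8        12.00         4.8814        39.0509
  9        12.00         4.3622        39.2602
  10      112.00        36.3846       363.8456
  Σ                    100.5673       637.4615
P = 100.5673; Macaulay duration = 637.4615 / 100.5673 = 6.33865 years.
Modified duration = D_Mac / (1 + y) = 6.33865 / 1.119 = 5.66457 years.

5.66 years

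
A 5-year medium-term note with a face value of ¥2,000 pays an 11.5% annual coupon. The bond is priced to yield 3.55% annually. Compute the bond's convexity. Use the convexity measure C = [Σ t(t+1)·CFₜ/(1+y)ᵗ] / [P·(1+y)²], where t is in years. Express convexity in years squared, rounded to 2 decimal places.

With y = 0.0355:
  t   CF        PV=CF/(1+0.0355)^t    t·PV        t(t+1)·PV
  1       230.00       222.1149       222.1149         444.2298
  2       230.00       214.5002       429.0003       1,287.0010
  3       230.00       207.1465       621.4394       2,485.7576
  4       230.00       200.0449       800.1795       4,000.8974
  5     2,230.00     1,873.0715     9,365.3573      56,192.1438
  Σ                  2,716.8779    11,438.0914      64,410.0297
P = 2,716.8779.
Convexity = Σ t(t+1)·PV / [P·(1+y)²] = 64,410.0297 / (2,716.8779 × 1.072260) = 22.10972.

22.11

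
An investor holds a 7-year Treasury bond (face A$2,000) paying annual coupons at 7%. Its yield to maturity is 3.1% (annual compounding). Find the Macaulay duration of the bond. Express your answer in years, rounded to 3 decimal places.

Periodic yield y = 0.031. Discount each cash flow and weight by its year:
  t   CF        PV=CF/(1+0.031)^t    t·PV
  1       140.00       135.7905       135.7905
  2       140.00       131.7076       263.4151
  3       140.00       127.7474       383.2422
  4       140.00       123.9063       495.6252
  5       140.00       120.1807       600.9035
  6       140.00       116.5671       699.4027
  7     2,140.00     1,728.2363    12,097.6539
  Σ                  2,484.1358    14,676.0330
Price P = Σ PV = 2,484.1358.
Macaulay duration = Σ(t·PV) / P = 14,676.0330 / 2,484.1358 = 5.90790 years.

5.908 years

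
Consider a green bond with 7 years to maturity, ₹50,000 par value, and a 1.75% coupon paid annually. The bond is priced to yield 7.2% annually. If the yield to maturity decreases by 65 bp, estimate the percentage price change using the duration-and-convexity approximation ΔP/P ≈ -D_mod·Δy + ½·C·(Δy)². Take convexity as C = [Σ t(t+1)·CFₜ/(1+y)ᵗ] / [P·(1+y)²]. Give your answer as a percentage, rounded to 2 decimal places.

With y = 0.072:
  t   CF        PV=CF/(1+0.072)^t    t·PV        t(t+1)·PV
  1       875.00       816.2313       816.2313       1,632.4627
  2       875.00       761.4098     1,522.8197       4,568.4590
  3       875.00       710.2704     2,130.8111       8,523.2444
  4       875.00       662.5656     2,650.2626      13,251.3128
  5       875.00       618.0650     3,090.3248      18,541.9489
  6       875.00       576.5531     3,459.3188      24,215.2318
  7    50,875.00    31,270.9392   218,896.5742   1,751,172.5935
  Σ                 35,416.0345   232,566.3425   1,821,905.2532
P = 35,416.0345; D_Mac = 6.56670 yrs; D_mod = 6.12565 yrs; C = 44.76476.
Duration effect: -6.12565 × (-0.0065) = +0.039817
Convexity effect: 0.5 × 44.76476 × (-0.0065)² = +0.0009457
ΔP/P ≈ +0.039817 + 0.0009457 = +0.040762 = +4.0762%.

+4.08%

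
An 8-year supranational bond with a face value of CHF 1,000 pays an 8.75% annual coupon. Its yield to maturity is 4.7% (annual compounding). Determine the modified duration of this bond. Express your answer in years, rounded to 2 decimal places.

Periodic yield y = 0.047. First find Macaulay duration:
  t   CF        PV=CF/(1+0.047)^t    t·PV
  1        87.50        83.5721        83.5721
  2        87.50        79.8205       159.6411
  3        87.50        76.2374       228.7122
  4        87.50        72.8151       291.2603
  5        87.50        69.5464       347.7320
  6        87.50        66.4244       398.5467
  7        87.50        63.4426       444.0985
  8     1,087.50       753.1055     6,024.8439
  Σ                  1,264.9641     7,978.4068
P = 1,264.9641; Macaulay duration = 7,978.4068 / 1,264.9641 = 6.30722 years.
Modified duration = D_Mac / (1 + y) = 6.30722 / 1.047 = 6.02409 years.

6.02 years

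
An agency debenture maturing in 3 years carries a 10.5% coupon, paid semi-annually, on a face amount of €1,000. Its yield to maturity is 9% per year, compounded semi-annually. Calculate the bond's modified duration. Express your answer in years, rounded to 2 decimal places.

Periodic yield y = 0.045. First find Macaulay duration:
  t   CF        PV=CF/(1+0.045)^t    t·PV
  1        52.50        50.2392        50.2392
  2        52.50        48.0758        96.1516
  3        52.50        46.0056       138.0167
  4        52.50        44.0245       176.0979
  5        52.50        42.1287       210.6434
  6     1,052.50       808.2103     4,849.2616
  Σ                  1,038.6840     5,520.4105
P = 1,038.6840; Macaulay duration = 5,520.4105 / 1,038.6840 = 5.31481 half-year periods = 2.65741 years.
Modified duration = D_Mac / (1 + y) = 2.65741 / 1.045 = 2.54297 years.

2.54 years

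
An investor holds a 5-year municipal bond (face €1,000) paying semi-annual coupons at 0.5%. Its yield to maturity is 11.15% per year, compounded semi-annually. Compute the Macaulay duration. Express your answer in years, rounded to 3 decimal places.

4.923 years

Periodic yield y = 0.05575. Discount each cash flow and weight by its period:
  t   CF        PV=CF/(1+0.05575)^t    t·PV
  1         2.50         2.3680         2.3680
  2         2.50         2.2429         4.4859
  3         2.50         2.1245         6.3735
  4         2.50         2.0123         8.0493
  5         2.50         1.9061         9.5303
  6         2.50         1.8054        10.8324
  7         2.50         1.7101        11.9704
  8         2.50         1.6198        12.9581
  9         2.50         1.5342        13.8081
  10    1,002.50       582.7382     5,827.3819
  Σ                    600.0614     5,907.7578
Price P = Σ PV = 600.0614.
Macaulay duration = Σ(t·PV) / P = 5,907.7578 / 600.0614 = 9.84525 half-year periods.
In years: 9.84525 / 2 = 4.92263 years.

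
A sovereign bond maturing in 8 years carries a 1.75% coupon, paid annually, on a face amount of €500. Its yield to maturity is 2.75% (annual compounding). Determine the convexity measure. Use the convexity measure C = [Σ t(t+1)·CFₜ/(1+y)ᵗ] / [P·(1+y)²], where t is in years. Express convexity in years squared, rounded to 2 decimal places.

With y = 0.0275:
  t   CF        PV=CF/(1+0.0275)^t    t·PV        t(t+1)·PV
  1         8.75         8.5158         8.5158          17.0316
  2         8.75         8.2879        16.5758          49.7274
  3         8.75         8.0661        24.1982          96.7930
  4         8.75         7.8502        31.4008         157.0040
  5         8.75         7.6401        38.2005         229.2029
  6         8.75         7.4356        44.6137         312.2960
  7         8.75         7.2366        50.6563         405.2502
  8       508.75       409.4961     3,275.9689      29,483.7197
  Σ                    464.5284     3,490.1300      30,751.0248
P = 464.5284.
Convexity = Σ t(t+1)·PV / [P·(1+y)²] = 30,751.0248 / (464.5284 × 1.055756) = 62.70232.

62.70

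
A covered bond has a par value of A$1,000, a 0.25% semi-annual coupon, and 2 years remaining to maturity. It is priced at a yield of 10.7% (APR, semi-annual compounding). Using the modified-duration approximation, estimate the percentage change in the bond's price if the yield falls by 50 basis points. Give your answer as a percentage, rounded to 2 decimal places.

+0.95%

Periodic yield y = 0.0535. Modified duration first:
  t   CF        PV=CF/(1+0.0535)^t    t·PV
  1         1.25         1.1865         1.1865
  2         1.25         1.1263         2.2525
  3         1.25         1.0691         3.2072
  4     1,001.25       812.8387     3,251.3548
  Σ                    816.2206     3,258.0010
P = 816.2206; D_Mac = 3.99157 half-year periods = 1.99578 yrs; D_mod = 1.99578/(1+0.0535) = 1.89443 yrs.
ΔP/P ≈ -D_mod · Δy = -1.89443 × (-0.005) = +0.009472 = +0.9472%.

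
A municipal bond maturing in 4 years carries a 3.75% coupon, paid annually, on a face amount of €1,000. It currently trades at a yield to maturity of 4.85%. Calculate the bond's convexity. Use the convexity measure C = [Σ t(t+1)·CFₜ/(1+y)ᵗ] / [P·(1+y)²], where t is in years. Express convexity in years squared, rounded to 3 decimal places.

With y = 0.0485:
  t   CF        PV=CF/(1+0.0485)^t    t·PV        t(t+1)·PV
  1        37.50        35.7654        35.7654          71.5308
  2        37.50        34.1110        68.2220         204.6660
  3        37.50        32.5331        97.5994         390.3977
  4     1,037.50       858.4487     3,433.7949      17,168.9747
  Σ                    960.8583     3,635.3817      17,835.5691
P = 960.8583.
Convexity = Σ t(t+1)·PV / [P·(1+y)²] = 17,835.5691 / (960.8583 × 1.099352) = 16.88460.

16.885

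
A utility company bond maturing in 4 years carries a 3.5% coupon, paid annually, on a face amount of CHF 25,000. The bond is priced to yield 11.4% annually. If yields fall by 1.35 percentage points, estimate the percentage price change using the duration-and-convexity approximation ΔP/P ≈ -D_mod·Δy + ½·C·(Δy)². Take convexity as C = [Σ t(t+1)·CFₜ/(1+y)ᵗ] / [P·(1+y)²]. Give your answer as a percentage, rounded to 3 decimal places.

With y = 0.114:
  t   CF        PV=CF/(1+0.114)^t    t·PV        t(t+1)·PV
  1       875.00       785.4578       785.4578       1,570.9156
  2       875.00       705.0788     1,410.1576       4,230.4729
  3       875.00       632.9253     1,898.7760       7,595.1040
  4    25,875.00    16,801.1727    67,204.6907     336,023.4533
  Σ                 18,924.6346    71,299.0821     349,419.9459
P = 18,924.6346; D_Mac = 3.76753 yrs; D_mod = 3.38198 yrs; C = 14.87818.
Duration effect: -3.38198 × (-0.0135) = +0.045657
Convexity effect: 0.5 × 14.87818 × (-0.0135)² = +0.0013558
ΔP/P ≈ +0.045657 + 0.0013558 = +0.047013 = +4.7013%.

+4.701%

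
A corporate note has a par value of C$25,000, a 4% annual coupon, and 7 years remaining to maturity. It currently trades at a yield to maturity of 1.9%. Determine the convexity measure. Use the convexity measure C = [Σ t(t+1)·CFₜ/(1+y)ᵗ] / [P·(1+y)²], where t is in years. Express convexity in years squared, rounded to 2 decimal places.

46.74

With y = 0.019:
  t   CF        PV=CF/(1+0.019)^t    t·PV        t(t+1)·PV
  1     1,000.00       981.3543       981.3543       1,962.7085
  2     1,000.00       963.0562     1,926.1124       5,778.3372
  3     1,000.00       945.0993     2,835.2979      11,341.1918
  4     1,000.00       927.4772     3,709.9090      18,549.5449
  5     1,000.00       910.1838     4,550.9188      27,305.5127
  6     1,000.00       893.2127     5,359.2763      37,514.9340
  7    26,000.00    22,790.5108   159,533.5759   1,276,268.6073
  Σ                 28,410.8943   178,896.4446   1,378,720.8364
P = 28,410.8943.
Convexity = Σ t(t+1)·PV / [P·(1+y)²] = 1,378,720.8364 / (28,410.8943 × 1.038361) = 46.73509.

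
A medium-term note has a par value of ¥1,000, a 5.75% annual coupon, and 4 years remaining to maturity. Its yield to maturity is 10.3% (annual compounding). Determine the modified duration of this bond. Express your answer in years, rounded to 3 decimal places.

3.316 years

Periodic yield y = 0.103. First find Macaulay duration:
  t   CF        PV=CF/(1+0.103)^t    t·PV
  1        57.50        52.1306        52.1306
  2        57.50        47.2625        94.5250
  3        57.50        42.8491       128.5472
  4     1,057.50       714.4607     2,857.8427
  Σ                    856.7028     3,133.0454
P = 856.7028; Macaulay duration = 3,133.0454 / 856.7028 = 3.65710 years.
Modified duration = D_Mac / (1 + y) = 3.65710 / 1.103 = 3.31559 years.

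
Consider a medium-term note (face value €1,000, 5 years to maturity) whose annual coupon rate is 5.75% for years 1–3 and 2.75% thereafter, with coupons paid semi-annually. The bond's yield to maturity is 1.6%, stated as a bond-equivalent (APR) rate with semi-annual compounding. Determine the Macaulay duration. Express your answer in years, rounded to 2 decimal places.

Periodic yield y = 0.008. Discount each cash flow and weight by its period:
  t   CF        PV=CF/(1+0.008)^t    t·PV
  1        28.75        28.5218        28.5218
  2        28.75        28.2955        56.5909
  3        28.75        28.0709        84.2127
  4        28.75        27.8481       111.3924
  5        28.75        27.6271       138.1355
  6        28.75        27.4078       164.4470
  7        13.75        13.0041        91.0284
  8        13.75        12.9009       103.2068
  9        13.75        12.7985       115.1862
  10    1,013.75       936.1071     9,361.0711
  Σ                  1,142.5817    10,253.7929
Price P = Σ PV = 1,142.5817.
Macaulay duration = Σ(t·PV) / P = 10,253.7929 / 1,142.5817 = 8.97423 half-year periods.
In years: 8.97423 / 2 = 4.48712 years.

4.49 years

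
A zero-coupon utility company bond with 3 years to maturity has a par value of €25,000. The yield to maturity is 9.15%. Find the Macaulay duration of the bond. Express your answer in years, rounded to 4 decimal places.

3.0000 years

A zero-coupon bond has a single cash flow at maturity, so its Macaulay duration equals its maturity: 3 years.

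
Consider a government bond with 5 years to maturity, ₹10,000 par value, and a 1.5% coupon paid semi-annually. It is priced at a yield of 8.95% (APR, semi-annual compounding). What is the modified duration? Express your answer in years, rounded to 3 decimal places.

Periodic yield y = 0.04475. First find Macaulay duration:
  t   CF        PV=CF/(1+0.04475)^t    t·PV
  1        75.00        71.7875        71.7875
  2        75.00        68.7126       137.4252
  3        75.00        65.7694       197.3083
  4        75.00        62.9523       251.8093
  5        75.00        60.2559       301.2794
  6        75.00        57.6749       346.0495
  7        75.00        55.2045       386.4316
  8        75.00        52.8399       422.7194
  9        75.00        50.5766       455.1896
  10   10,075.00     6,503.1123    65,031.1234
  Σ                  7,048.8861    67,601.1233
P = 7,048.8861; Macaulay duration = 67,601.1233 / 7,048.8861 = 9.59033 half-year periods = 4.79516 years.
Modified duration = D_Mac / (1 + y) = 4.79516 / 1.04475 = 4.58977 years.

4.590 years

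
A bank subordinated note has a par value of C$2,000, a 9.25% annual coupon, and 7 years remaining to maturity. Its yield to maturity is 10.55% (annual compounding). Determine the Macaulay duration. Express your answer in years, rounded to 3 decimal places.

Periodic yield y = 0.1055. Discount each cash flow and weight by its year:
  t   CF        PV=CF/(1+0.1055)^t    t·PV
  1       185.00       167.3451       167.3451
  2       185.00       151.3750       302.7501
  3       185.00       136.9290       410.7870
  4       185.00       123.8616       495.4465
  5       185.00       112.0413       560.2063
  6       185.00       101.3489       608.0937
  7     2,185.00     1,082.7800     7,579.4598
  Σ                  1,875.6809    10,124.0884
Price P = Σ PV = 1,875.6809.
Macaulay duration = Σ(t·PV) / P = 10,124.0884 / 1,875.6809 = 5.39755 years.

5.398 years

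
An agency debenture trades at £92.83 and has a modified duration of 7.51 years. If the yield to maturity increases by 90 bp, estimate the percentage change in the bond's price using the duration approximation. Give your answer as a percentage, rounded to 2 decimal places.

Duration approximation: ΔP/P ≈ -D_mod · Δy = -7.51 × (+0.009) = -0.067590.
As a percentage: -6.7590%.

-6.76%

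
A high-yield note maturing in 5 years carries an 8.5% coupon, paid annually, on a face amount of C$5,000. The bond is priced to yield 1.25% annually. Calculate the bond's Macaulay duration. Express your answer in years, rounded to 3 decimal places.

4.385 years

Periodic yield y = 0.0125. Discount each cash flow and weight by its year:
  t   CF        PV=CF/(1+0.0125)^t    t·PV
  1       425.00       419.7531       419.7531
  2       425.00       414.5709       829.1419
  3       425.00       409.4528     1,228.3584
  4       425.00       404.3978     1,617.5913
  5     5,425.00     5,098.2906    25,491.4528
  Σ                  6,746.4652    29,586.2974
Price P = Σ PV = 6,746.4652.
Macaulay duration = Σ(t·PV) / P = 29,586.2974 / 6,746.4652 = 4.38545 years.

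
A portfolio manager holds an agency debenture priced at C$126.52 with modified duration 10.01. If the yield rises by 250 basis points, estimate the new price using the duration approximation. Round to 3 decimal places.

C$94.858

Duration approximation: ΔP/P ≈ -D_mod · Δy = -10.01 × (+0.025) = -0.250250.
New price ≈ 126.52 × (1 - 0.250250) = 94.85837.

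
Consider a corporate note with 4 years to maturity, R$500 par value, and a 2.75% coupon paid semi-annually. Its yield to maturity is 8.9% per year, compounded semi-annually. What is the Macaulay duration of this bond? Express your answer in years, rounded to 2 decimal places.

Periodic yield y = 0.0445. Discount each cash flow and weight by its period:
  t   CF        PV=CF/(1+0.0445)^t    t·PV
  1        6.875         6.5821         6.5821
  2        6.875         6.3017        12.6033
  3        6.875         6.0332        18.0996
  4        6.875         5.7762        23.1046
  5        6.875         5.5301        27.6503
  6        6.875         5.2945        31.7668
  7        6.875         5.0689        35.4823
  8      506.875       357.7942     2,862.3537
  Σ                    398.3808     3,017.6428
Price P = Σ PV = 398.3808.
Macaulay duration = Σ(t·PV) / P = 3,017.6428 / 398.3808 = 7.57477 half-year periods.
In years: 7.57477 / 2 = 3.78739 years.

3.79 years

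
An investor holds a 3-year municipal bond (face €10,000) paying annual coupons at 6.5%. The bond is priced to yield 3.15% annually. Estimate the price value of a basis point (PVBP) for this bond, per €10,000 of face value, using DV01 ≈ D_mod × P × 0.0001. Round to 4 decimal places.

Periodic yield y = 0.0315.
  t   CF        PV=CF/(1+0.0315)^t    t·PV
  1       650.00       630.1503       630.1503
  2       650.00       610.9067     1,221.8134
  3    10,650.00     9,703.8017    29,111.4050
  Σ                 10,944.8586    30,963.3686
P = 10,944.8586; D_Mac = 2.82903 yrs; D_mod = 2.74264 yrs.
DV01 ≈ 2.74264 × 10,944.8586 × 0.0001 = 3.001781.

€3.0018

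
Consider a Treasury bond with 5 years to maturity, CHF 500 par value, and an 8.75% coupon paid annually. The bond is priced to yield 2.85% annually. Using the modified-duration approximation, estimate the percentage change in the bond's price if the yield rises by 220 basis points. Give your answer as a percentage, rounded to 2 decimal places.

Periodic yield y = 0.0285. Modified duration first:
  t   CF        PV=CF/(1+0.0285)^t    t·PV
  1        43.75        42.5377        42.5377
  2        43.75        41.3589        82.7179
  3        43.75        40.2129       120.6386
  4        43.75        39.0986       156.3943
  5       543.75       472.4739     2,362.3693
  Σ                    635.6819     2,764.6578
P = 635.6819; D_Mac = 4.34912 yrs; D_mod = 4.34912/(1+0.0285) = 4.22861 yrs.
ΔP/P ≈ -D_mod · Δy = -4.22861 × (+0.022) = -0.093029 = -9.3029%.

-9.30%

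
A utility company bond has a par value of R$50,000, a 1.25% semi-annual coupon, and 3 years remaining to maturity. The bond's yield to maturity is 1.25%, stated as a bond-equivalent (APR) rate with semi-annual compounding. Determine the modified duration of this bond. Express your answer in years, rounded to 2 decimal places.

2.94 years

Periodic yield y = 0.00625. First find Macaulay duration:
  t   CF        PV=CF/(1+0.00625)^t    t·PV
  1       312.50       310.5590       310.5590
  2       312.50       308.6301       617.2601
  3       312.50       306.7131       920.1393
  4       312.50       304.8081     1,219.2322
  5       312.50       302.9148     1,514.5742
  6    50,312.50    48,466.3749   290,798.2495
  Σ                 50,000.0000   295,380.0144
P = 50,000.0000; Macaulay duration = 295,380.0144 / 50,000.0000 = 5.90760 half-year periods = 2.95380 years.
Modified duration = D_Mac / (1 + y) = 2.95380 / 1.00625 = 2.93545 years.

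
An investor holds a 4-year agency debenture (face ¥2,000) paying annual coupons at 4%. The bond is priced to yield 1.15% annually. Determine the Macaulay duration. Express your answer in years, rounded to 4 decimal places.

Periodic yield y = 0.0115. Discount each cash flow and weight by its year:
  t   CF        PV=CF/(1+0.0115)^t    t·PV
  1        80.00        79.0905        79.0905
  2        80.00        78.1913       156.3825
  3        80.00        77.3023       231.9069
  4     2,080.00     1,987.0088     7,948.0351
  Σ                  2,221.5928     8,415.4150
Price P = Σ PV = 2,221.5928.
Macaulay duration = Σ(t·PV) / P = 8,415.4150 / 2,221.5928 = 3.78801 years.

3.7880 years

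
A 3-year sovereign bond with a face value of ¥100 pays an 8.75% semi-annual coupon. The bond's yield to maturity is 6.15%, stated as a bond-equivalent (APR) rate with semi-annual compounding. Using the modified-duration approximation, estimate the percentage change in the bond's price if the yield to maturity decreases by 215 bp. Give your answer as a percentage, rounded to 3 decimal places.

+5.661%

Periodic yield y = 0.03075. Modified duration first:
  t   CF        PV=CF/(1+0.03075)^t    t·PV
  1        4.375         4.2445         4.2445
  2        4.375         4.1179         8.2357
  3        4.375         3.9950        11.9850
  4        4.375         3.8758        15.5033
  5        4.375         3.7602        18.8010
  6      104.375        87.0315       522.1890
  Σ                    107.0249       580.9585
P = 107.0249; D_Mac = 5.42826 half-year periods = 2.71413 yrs; D_mod = 2.71413/(1+0.03075) = 2.63316 yrs.
ΔP/P ≈ -D_mod · Δy = -2.63316 × (-0.0215) = +0.056613 = +5.6613%.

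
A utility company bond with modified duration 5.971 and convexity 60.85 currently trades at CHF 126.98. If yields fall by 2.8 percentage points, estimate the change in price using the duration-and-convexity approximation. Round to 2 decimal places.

+CHF 24.26

Duration effect: -D_mod·Δy = -5.971 × (-0.028) = +0.167188
Convexity effect: ½·C·(Δy)² = 0.5 × 60.85 × (-0.028)² = +0.0238532
ΔP/P ≈ +0.167188 + 0.0238532 = +0.1910412
ΔP ≈ 126.98 × (+0.1910412) = +24.258411576.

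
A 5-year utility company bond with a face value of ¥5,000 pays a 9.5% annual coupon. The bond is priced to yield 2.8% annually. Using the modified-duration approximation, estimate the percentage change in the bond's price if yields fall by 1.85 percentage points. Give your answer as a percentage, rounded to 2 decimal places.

Periodic yield y = 0.028. Modified duration first:
  t   CF        PV=CF/(1+0.028)^t    t·PV
  1       475.00       462.0623       462.0623
  2       475.00       449.4769       898.9538
  3       475.00       437.2343     1,311.7030
  4       475.00       425.3252     1,701.3009
  5     5,475.00     4,768.9037    23,844.5184
  Σ                  6,543.0024    28,218.5384
P = 6,543.0024; D_Mac = 4.31278 yrs; D_mod = 4.31278/(1+0.028) = 4.19531 yrs.
ΔP/P ≈ -D_mod · Δy = -4.19531 × (-0.0185) = +0.077613 = +7.7613%.

+7.76%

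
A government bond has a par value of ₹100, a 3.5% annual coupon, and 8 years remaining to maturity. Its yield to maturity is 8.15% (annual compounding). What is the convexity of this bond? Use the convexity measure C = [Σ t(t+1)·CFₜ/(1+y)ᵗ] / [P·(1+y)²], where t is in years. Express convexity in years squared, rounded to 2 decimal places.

50.84

With y = 0.0815:
  t   CF        PV=CF/(1+0.0815)^t    t·PV        t(t+1)·PV
  1         3.50         3.2362         3.2362           6.4725
  2         3.50         2.9924         5.9847          17.9542
  3         3.50         2.7669         8.3006          33.2024
  4         3.50         2.5584        10.2334          51.1672
  5         3.50         2.3656        11.8278          70.9670
  6         3.50         2.1873        13.1238          91.8667
  7         3.50         2.0225        14.1573         113.2584
  8       103.50        55.3004       442.4031       3,981.6278
  Σ                     73.4296       509.2671       4,366.5163
P = 73.4296.
Convexity = Σ t(t+1)·PV / [P·(1+y)²] = 4,366.5163 / (73.4296 × 1.169642) = 50.84064.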